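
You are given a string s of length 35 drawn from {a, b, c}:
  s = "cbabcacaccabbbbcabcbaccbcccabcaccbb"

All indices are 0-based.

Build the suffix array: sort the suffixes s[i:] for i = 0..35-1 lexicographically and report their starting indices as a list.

rank→(start, suffix):
  0 → (10, 'abbbbcabcbaccbcccabcaccbb')
  1 → (2, 'abcacaccabbbbcabcbaccbcccabcaccbb')
  2 → (27, 'abcaccbb')
  3 → (16, 'abcbaccbcccabcaccbb')
  4 → (5, 'acaccabbbbcabcbaccbcccabcaccbb')
  5 → (7, 'accabbbbcabcbaccbcccabcaccbb')
  6 → (30, 'accbb')
  7 → (20, 'accbcccabcaccbb')
  8 → (34, 'b')
  9 → (1, 'babcacaccabbbbcabcbaccbcccabcaccbb')
  10 → (19, 'baccbcccabcaccbb')
  11 → (33, 'bb')
  12 → (11, 'bbbbcabcbaccbcccabcaccbb')
  13 → (12, 'bbbcabcbaccbcccabcaccbb')
  14 → (13, 'bbcabcbaccbcccabcaccbb')
  15 → (14, 'bcabcbaccbcccabcaccbb')
  16 → (3, 'bcacaccabbbbcabcbaccbcccabcaccbb')
  17 → (28, 'bcaccbb')
  18 → (17, 'bcbaccbcccabcaccbb')
  19 → (23, 'bcccabcaccbb')
  20 → (9, 'cabbbbcabcbaccbcccabcaccbb')
  21 → (26, 'cabcaccbb')
  22 → (15, 'cabcbaccbcccabcaccbb')
  23 → (4, 'cacaccabbbbcabcbaccbcccabcaccbb')
  24 → (6, 'caccabbbbcabcbaccbcccabcaccbb')
  25 → (29, 'caccbb')
  26 → (0, 'cbabcacaccabbbbcabcbaccbcccabcaccbb')
  27 → (18, 'cbaccbcccabcaccbb')
  28 → (32, 'cbb')
  29 → (22, 'cbcccabcaccbb')
  30 → (8, 'ccabbbbcabcbaccbcccabcaccbb')
  31 → (25, 'ccabcaccbb')
  32 → (31, 'ccbb')
  33 → (21, 'ccbcccabcaccbb')
  34 → (24, 'cccabcaccbb')

[10, 2, 27, 16, 5, 7, 30, 20, 34, 1, 19, 33, 11, 12, 13, 14, 3, 28, 17, 23, 9, 26, 15, 4, 6, 29, 0, 18, 32, 22, 8, 25, 31, 21, 24]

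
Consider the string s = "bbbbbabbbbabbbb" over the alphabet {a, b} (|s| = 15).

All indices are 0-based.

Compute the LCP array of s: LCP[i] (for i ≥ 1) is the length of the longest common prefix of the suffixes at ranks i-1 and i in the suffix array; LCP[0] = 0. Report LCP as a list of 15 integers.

[0, 5, 0, 1, 6, 1, 2, 7, 2, 3, 8, 3, 4, 9, 4]

sorted suffixes:
  #0 SA[0]=10  'abbbb'
  #1 SA[1]=5  'abbbbabbbb'
  #2 SA[2]=14  'b'
  #3 SA[3]=9  'babbbb'
  #4 SA[4]=4  'babbbbabbbb'
  #5 SA[5]=13  'bb'
  #6 SA[6]=8  'bbabbbb'
  #7 SA[7]=3  'bbabbbbabbbb'
  #8 SA[8]=12  'bbb'
  #9 SA[9]=7  'bbbabbbb'
  #10 SA[10]=2  'bbbabbbbabbbb'
  #11 SA[11]=11  'bbbb'
  #12 SA[12]=6  'bbbbabbbb'
  #13 SA[13]=1  'bbbbabbbbabbbb'
  #14 SA[14]=0  'bbbbbabbbbabbbb'

SA = [10, 5, 14, 9, 4, 13, 8, 3, 12, 7, 2, 11, 6, 1, 0]
i: (SA[i-1],SA[i]) lcp shared
  1: (10,5) 5 'abbbb'
  2: (5,14) 0 ''
  3: (14,9) 1 'b'
  4: (9,4) 6 'babbbb'
  5: (4,13) 1 'b'
  6: (13,8) 2 'bb'
  7: (8,3) 7 'bbabbbb'
  8: (3,12) 2 'bb'
  9: (12,7) 3 'bbb'
  10: (7,2) 8 'bbbabbbb'
  11: (2,11) 3 'bbb'
  12: (11,6) 4 'bbbb'
  13: (6,1) 9 'bbbbabbbb'
  14: (1,0) 4 'bbbb'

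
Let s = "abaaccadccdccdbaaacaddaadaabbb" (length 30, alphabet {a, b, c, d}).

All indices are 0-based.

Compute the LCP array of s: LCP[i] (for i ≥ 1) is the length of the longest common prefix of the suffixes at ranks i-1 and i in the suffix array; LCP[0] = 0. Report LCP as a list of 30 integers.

rank→(start, suffix):
  0 → (15, 'aaacaddaadaabbb')
  1 → (25, 'aabbb')
  2 → (16, 'aacaddaadaabbb')
  3 → (2, 'aaccadccdccdbaaacaddaadaabbb')
  4 → (22, 'aadaabbb')
  5 → (0, 'abaaccadccdccdbaaacaddaadaabbb')
  6 → (26, 'abbb')
  7 → (17, 'acaddaadaabbb')
  8 → (3, 'accadccdccdbaaacaddaadaabbb')
  9 → (23, 'adaabbb')
  10 → (6, 'adccdccdbaaacaddaadaabbb')
  11 → (19, 'addaadaabbb')
  12 → (29, 'b')
  13 → (14, 'baaacaddaadaabbb')
  14 → (1, 'baaccadccdccdbaaacaddaadaabbb')
  15 → (28, 'bb')
  16 → (27, 'bbb')
  17 → (5, 'cadccdccdbaaacaddaadaabbb')
  18 → (18, 'caddaadaabbb')
  19 → (4, 'ccadccdccdbaaacaddaadaabbb')
  20 → (11, 'ccdbaaacaddaadaabbb')
  21 → (8, 'ccdccdbaaacaddaadaabbb')
  22 → (12, 'cdbaaacaddaadaabbb')
  23 → (9, 'cdccdbaaacaddaadaabbb')
  24 → (24, 'daabbb')
  25 → (21, 'daadaabbb')
  26 → (13, 'dbaaacaddaadaabbb')
  27 → (10, 'dccdbaaacaddaadaabbb')
  28 → (7, 'dccdccdbaaacaddaadaabbb')
  29 → (20, 'ddaadaabbb')

SA = [15, 25, 16, 2, 22, 0, 26, 17, 3, 23, 6, 19, 29, 14, 1, 28, 27, 5, 18, 4, 11, 8, 12, 9, 24, 21, 13, 10, 7, 20]
rank  pair      lcp
   1  s[15:],s[25:]  2  'aa'
   2  s[25:],s[16:]  2  'aa'
   3  s[16:],s[2:]  3  'aac'
   4  s[2:],s[22:]  2  'aa'
   5  s[22:],s[0:]  1  'a'
   6  s[0:],s[26:]  2  'ab'
   7  s[26:],s[17:]  1  'a'
   8  s[17:],s[3:]  2  'ac'
   9  s[3:],s[23:]  1  'a'
  10  s[23:],s[6:]  2  'ad'
  11  s[6:],s[19:]  2  'ad'
  12  s[19:],s[29:]  0  ''
  13  s[29:],s[14:]  1  'b'
  14  s[14:],s[1:]  3  'baa'
  15  s[1:],s[28:]  1  'b'
  16  s[28:],s[27:]  2  'bb'
  17  s[27:],s[5:]  0  ''
  18  s[5:],s[18:]  3  'cad'
  19  s[18:],s[4:]  1  'c'
  20  s[4:],s[11:]  2  'cc'
  21  s[11:],s[8:]  3  'ccd'
  22  s[8:],s[12:]  1  'c'
  23  s[12:],s[9:]  2  'cd'
  24  s[9:],s[24:]  0  ''
  25  s[24:],s[21:]  3  'daa'
  26  s[21:],s[13:]  1  'd'
  27  s[13:],s[10:]  1  'd'
  28  s[10:],s[7:]  4  'dccd'
  29  s[7:],s[20:]  1  'd'

[0, 2, 2, 3, 2, 1, 2, 1, 2, 1, 2, 2, 0, 1, 3, 1, 2, 0, 3, 1, 2, 3, 1, 2, 0, 3, 1, 1, 4, 1]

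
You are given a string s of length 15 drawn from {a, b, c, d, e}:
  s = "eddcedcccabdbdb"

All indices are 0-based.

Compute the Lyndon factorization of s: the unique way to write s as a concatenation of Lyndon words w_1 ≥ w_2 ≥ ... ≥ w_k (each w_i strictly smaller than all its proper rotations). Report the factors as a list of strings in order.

emit factor 1: 'e' (i=0, period=1)
emit factor 2: 'd' (i=1, period=1)
emit factor 3: 'd' (i=2, period=1)
emit factor 4: 'ced' (i=3, period=3)
emit factor 5: 'c' (i=6, period=1)
emit factor 6: 'c' (i=7, period=1)
emit factor 7: 'c' (i=8, period=1)
emit factor 8: 'abdbdb' (i=9, period=6)

["e", "d", "d", "ced", "c", "c", "c", "abdbdb"]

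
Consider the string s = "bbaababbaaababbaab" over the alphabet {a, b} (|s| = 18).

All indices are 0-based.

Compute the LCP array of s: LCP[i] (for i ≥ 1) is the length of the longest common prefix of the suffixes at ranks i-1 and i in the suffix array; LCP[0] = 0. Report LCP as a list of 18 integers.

rank | idx | suffix
   0 |   8 | aaababbaab
   1 |  15 | aab
   2 |   2 | aababbaaababbaab
   3 |   9 | aababbaab
   4 |  16 | ab
   5 |   3 | ababbaaababbaab
   6 |  10 | ababbaab
   7 |   5 | abbaaababbaab
   8 |  12 | abbaab
   9 |  17 | b
  10 |   7 | baaababbaab
  11 |  14 | baab
  12 |   1 | baababbaaababbaab
  13 |   4 | babbaaababbaab
  14 |  11 | babbaab
  15 |   6 | bbaaababbaab
  16 |  13 | bbaab
  17 |   0 | bbaababbaaababbaab

SA = [8, 15, 2, 9, 16, 3, 10, 5, 12, 17, 7, 14, 1, 4, 11, 6, 13, 0]
i: (SA[i-1],SA[i]) lcp shared
  1: (8,15) 2 'aa'
  2: (15,2) 3 'aab'
  3: (2,9) 8 'aababbaa'
  4: (9,16) 1 'a'
  5: (16,3) 2 'ab'
  6: (3,10) 7 'ababbaa'
  7: (10,5) 2 'ab'
  8: (5,12) 5 'abbaa'
  9: (12,17) 0 ''
  10: (17,7) 1 'b'
  11: (7,14) 3 'baa'
  12: (14,1) 4 'baab'
  13: (1,4) 2 'ba'
  14: (4,11) 6 'babbaa'
  15: (11,6) 1 'b'
  16: (6,13) 4 'bbaa'
  17: (13,0) 5 'bbaab'

[0, 2, 3, 8, 1, 2, 7, 2, 5, 0, 1, 3, 4, 2, 6, 1, 4, 5]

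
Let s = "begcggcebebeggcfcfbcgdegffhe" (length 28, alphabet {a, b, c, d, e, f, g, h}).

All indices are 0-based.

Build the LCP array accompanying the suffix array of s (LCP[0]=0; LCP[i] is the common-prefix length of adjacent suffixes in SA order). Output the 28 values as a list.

[0, 1, 2, 3, 0, 1, 2, 1, 2, 0, 0, 1, 3, 1, 2, 2, 0, 1, 1, 1, 0, 2, 2, 1, 1, 1, 3, 0]

rank | idx | suffix
   0 |  18 | bcgdegffhe
   1 |   8 | bebeggcfcfbcgdegffhe
   2 |   0 | begcggcebebeggcfcfbcgdegffhe
   3 |  10 | beggcfcfbcgdegffhe
   4 |   6 | cebebeggcfcfbcgdegffhe
   5 |  16 | cfbcgdegffhe
   6 |  14 | cfcfbcgdegffhe
   7 |  19 | cgdegffhe
   8 |   3 | cggcebebeggcfcfbcgdegffhe
   9 |  21 | degffhe
  10 |  27 | e
  11 |   7 | ebebeggcfcfbcgdegffhe
  12 |   9 | ebeggcfcfbcgdegffhe
  13 |   1 | egcggcebebeggcfcfbcgdegffhe
  14 |  22 | egffhe
  15 |  11 | eggcfcfbcgdegffhe
  16 |  17 | fbcgdegffhe
  17 |  15 | fcfbcgdegffhe
  18 |  24 | ffhe
  19 |  25 | fhe
  20 |   5 | gcebebeggcfcfbcgdegffhe
  21 |  13 | gcfcfbcgdegffhe
  22 |   2 | gcggcebebeggcfcfbcgdegffhe
  23 |  20 | gdegffhe
  24 |  23 | gffhe
  25 |   4 | ggcebebeggcfcfbcgdegffhe
  26 |  12 | ggcfcfbcgdegffhe
  27 |  26 | he

SA = [18, 8, 0, 10, 6, 16, 14, 19, 3, 21, 27, 7, 9, 1, 22, 11, 17, 15, 24, 25, 5, 13, 2, 20, 23, 4, 12, 26]
[i] adj suffixes → lcp
  [1] 18/8 → 1 ('b')
  [2] 8/0 → 2 ('be')
  [3] 0/10 → 3 ('beg')
  [4] 10/6 → 0 ('')
  [5] 6/16 → 1 ('c')
  [6] 16/14 → 2 ('cf')
  [7] 14/19 → 1 ('c')
  [8] 19/3 → 2 ('cg')
  [9] 3/21 → 0 ('')
  [10] 21/27 → 0 ('')
  [11] 27/7 → 1 ('e')
  [12] 7/9 → 3 ('ebe')
  [13] 9/1 → 1 ('e')
  [14] 1/22 → 2 ('eg')
  [15] 22/11 → 2 ('eg')
  [16] 11/17 → 0 ('')
  [17] 17/15 → 1 ('f')
  [18] 15/24 → 1 ('f')
  [19] 24/25 → 1 ('f')
  [20] 25/5 → 0 ('')
  [21] 5/13 → 2 ('gc')
  [22] 13/2 → 2 ('gc')
  [23] 2/20 → 1 ('g')
  [24] 20/23 → 1 ('g')
  [25] 23/4 → 1 ('g')
  [26] 4/12 → 3 ('ggc')
  [27] 12/26 → 0 ('')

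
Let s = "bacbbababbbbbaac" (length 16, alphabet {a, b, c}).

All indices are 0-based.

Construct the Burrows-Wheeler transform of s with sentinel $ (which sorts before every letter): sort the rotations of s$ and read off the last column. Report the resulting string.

cbbbabbba$bcbbaaa

rank  rotation           last
    0  $bacbbababbbbbaac  c
    1  aac$bacbbababbbbb  b
    2  ababbbbbaac$bacbb  b
    3  abbbbbaac$bacbbab  b
    4  ac$bacbbababbbbba  a
    5  acbbababbbbbaac$b  b
    6  baac$bacbbababbbb  b
    7  bababbbbbaac$bacb  b
    8  babbbbbaac$bacbba  a
    9  bacbbababbbbbaac$  $
   10  bbaac$bacbbababbb  b
   11  bbababbbbbaac$bac  c
   12  bbbaac$bacbbababb  b
   13  bbbbaac$bacbbabab  b
   14  bbbbbaac$bacbbaba  a
   15  c$bacbbababbbbbaa  a
   16  cbbababbbbbaac$ba  a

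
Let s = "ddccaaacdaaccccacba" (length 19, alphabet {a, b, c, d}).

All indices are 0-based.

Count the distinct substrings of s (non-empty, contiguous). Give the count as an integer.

164

rank | idx | suffix
   0 |  18 | a
   1 |   4 | aaacdaaccccacba
   2 |   9 | aaccccacba
   3 |   5 | aacdaaccccacba
   4 |  15 | acba
   5 |  10 | accccacba
   6 |   6 | acdaaccccacba
   7 |  17 | ba
   8 |   3 | caaacdaaccccacba
   9 |  14 | cacba
  10 |  16 | cba
  11 |   2 | ccaaacdaaccccacba
  12 |  13 | ccacba
  13 |  12 | cccacba
  14 |  11 | ccccacba
  15 |   7 | cdaaccccacba
  16 |   8 | daaccccacba
  17 |   1 | dccaaacdaaccccacba
  18 |   0 | ddccaaacdaaccccacba

SA = [18, 4, 9, 5, 15, 10, 6, 17, 3, 14, 16, 2, 13, 12, 11, 7, 8, 1, 0]
[i] adj suffixes → lcp
  [1] 18/4 → 1 ('a')
  [2] 4/9 → 2 ('aa')
  [3] 9/5 → 3 ('aac')
  [4] 5/15 → 1 ('a')
  [5] 15/10 → 2 ('ac')
  [6] 10/6 → 2 ('ac')
  [7] 6/17 → 0 ('')
  [8] 17/3 → 0 ('')
  [9] 3/14 → 2 ('ca')
  [10] 14/16 → 1 ('c')
  [11] 16/2 → 1 ('c')
  [12] 2/13 → 3 ('cca')
  [13] 13/12 → 2 ('cc')
  [14] 12/11 → 3 ('ccc')
  [15] 11/7 → 1 ('c')
  [16] 7/8 → 0 ('')
  [17] 8/1 → 1 ('d')
  [18] 1/0 → 1 ('d')

n(n+1)/2 = 19·20/2 = 190
Σ LCP = 0 + 1 + 2 + 3 + 1 + 2 + 2 + 0 + 0 + 2 + 1 + 1 + 3 + 2 + 3 + 1 + 0 + 1 + 1 = 26
distinct = 190 − 26 = 164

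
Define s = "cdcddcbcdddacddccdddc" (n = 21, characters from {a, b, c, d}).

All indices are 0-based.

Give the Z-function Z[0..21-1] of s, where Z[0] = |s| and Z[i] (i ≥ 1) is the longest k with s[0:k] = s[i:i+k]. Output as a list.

Z[0]=21
i=1: outside box; Z[1]=0
i=2: outside box; Z[2]=2 extend→box=[2,4)
i=3: min(r-i=1, Z[1]=0)=0; Z[3]=0
i=4: outside box; Z[4]=0
i=5: outside box; Z[5]=1 extend→box=[5,6)
i=6: outside box; Z[6]=0
i=7: outside box; Z[7]=2 extend→box=[7,9)
i=8: min(r-i=1, Z[1]=0)=0; Z[8]=0
i=9: outside box; Z[9]=0
i=10: outside box; Z[10]=0
i=11: outside box; Z[11]=0
i=12: outside box; Z[12]=2 extend→box=[12,14)
i=13: min(r-i=1, Z[1]=0)=0; Z[13]=0
i=14: outside box; Z[14]=0
i=15: outside box; Z[15]=1 extend→box=[15,16)
i=16: outside box; Z[16]=2 extend→box=[16,18)
i=17: min(r-i=1, Z[1]=0)=0; Z[17]=0
i=18: outside box; Z[18]=0
i=19: outside box; Z[19]=0
i=20: outside box; Z[20]=1 extend→box=[20,21)

[21, 0, 2, 0, 0, 1, 0, 2, 0, 0, 0, 0, 2, 0, 0, 1, 2, 0, 0, 0, 1]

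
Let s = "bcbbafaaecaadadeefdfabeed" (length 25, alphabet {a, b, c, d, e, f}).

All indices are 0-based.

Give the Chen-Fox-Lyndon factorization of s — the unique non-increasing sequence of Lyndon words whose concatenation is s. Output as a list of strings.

emit factor 1: 'bc' (i=0, period=2)
emit factor 2: 'b' (i=2, period=1)
emit factor 3: 'b' (i=3, period=1)
emit factor 4: 'af' (i=4, period=2)
emit factor 5: 'aaec' (i=6, period=4)
emit factor 6: 'aadadeefdfabeed' (i=10, period=15)

["bc", "b", "b", "af", "aaec", "aadadeefdfabeed"]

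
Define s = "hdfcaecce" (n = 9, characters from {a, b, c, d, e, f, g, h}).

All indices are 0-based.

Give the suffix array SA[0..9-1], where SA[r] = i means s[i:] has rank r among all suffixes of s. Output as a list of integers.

[4, 3, 6, 7, 1, 8, 5, 2, 0]

rank→(start, suffix):
  0 → (4, 'aecce')
  1 → (3, 'caecce')
  2 → (6, 'cce')
  3 → (7, 'ce')
  4 → (1, 'dfcaecce')
  5 → (8, 'e')
  6 → (5, 'ecce')
  7 → (2, 'fcaecce')
  8 → (0, 'hdfcaecce')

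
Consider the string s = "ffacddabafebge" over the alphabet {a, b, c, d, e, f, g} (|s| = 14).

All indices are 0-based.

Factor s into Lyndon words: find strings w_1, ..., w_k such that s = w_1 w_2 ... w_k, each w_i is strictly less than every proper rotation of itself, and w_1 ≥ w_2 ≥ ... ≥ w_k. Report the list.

["f", "f", "acdd", "abafebge"]

emit factor 1: 'f' (i=0, period=1)
emit factor 2: 'f' (i=1, period=1)
emit factor 3: 'acdd' (i=2, period=4)
emit factor 4: 'abafebge' (i=6, period=8)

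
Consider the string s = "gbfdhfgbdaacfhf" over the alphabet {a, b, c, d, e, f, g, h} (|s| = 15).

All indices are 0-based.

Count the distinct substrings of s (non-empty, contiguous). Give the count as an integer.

110

sorted suffixes:
  #0 SA[0]=9  'aacfhf'
  #1 SA[1]=10  'acfhf'
  #2 SA[2]=7  'bdaacfhf'
  #3 SA[3]=1  'bfdhfgbdaacfhf'
  #4 SA[4]=11  'cfhf'
  #5 SA[5]=8  'daacfhf'
  #6 SA[6]=3  'dhfgbdaacfhf'
  #7 SA[7]=14  'f'
  #8 SA[8]=2  'fdhfgbdaacfhf'
  #9 SA[9]=5  'fgbdaacfhf'
  #10 SA[10]=12  'fhf'
  #11 SA[11]=6  'gbdaacfhf'
  #12 SA[12]=0  'gbfdhfgbdaacfhf'
  #13 SA[13]=13  'hf'
  #14 SA[14]=4  'hfgbdaacfhf'

SA = [9, 10, 7, 1, 11, 8, 3, 14, 2, 5, 12, 6, 0, 13, 4]
[i] adj suffixes → lcp
  [1] 9/10 → 1 ('a')
  [2] 10/7 → 0 ('')
  [3] 7/1 → 1 ('b')
  [4] 1/11 → 0 ('')
  [5] 11/8 → 0 ('')
  [6] 8/3 → 1 ('d')
  [7] 3/14 → 0 ('')
  [8] 14/2 → 1 ('f')
  [9] 2/5 → 1 ('f')
  [10] 5/12 → 1 ('f')
  [11] 12/6 → 0 ('')
  [12] 6/0 → 2 ('gb')
  [13] 0/13 → 0 ('')
  [14] 13/4 → 2 ('hf')

n(n+1)/2 = 15·16/2 = 120
Σ LCP = 0 + 1 + 0 + 1 + 0 + 0 + 1 + 0 + 1 + 1 + 1 + 0 + 2 + 0 + 2 = 10
distinct = 120 − 10 = 110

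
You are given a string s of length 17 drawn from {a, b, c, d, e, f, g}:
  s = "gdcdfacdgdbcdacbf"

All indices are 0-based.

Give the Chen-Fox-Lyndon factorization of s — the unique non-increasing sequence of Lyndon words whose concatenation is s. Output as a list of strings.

["g", "d", "cdf", "acdgdbcd", "acbf"]

emit factor 1: 'g' (i=0, period=1)
emit factor 2: 'd' (i=1, period=1)
emit factor 3: 'cdf' (i=2, period=3)
emit factor 4: 'acdgdbcd' (i=5, period=8)
emit factor 5: 'acbf' (i=13, period=4)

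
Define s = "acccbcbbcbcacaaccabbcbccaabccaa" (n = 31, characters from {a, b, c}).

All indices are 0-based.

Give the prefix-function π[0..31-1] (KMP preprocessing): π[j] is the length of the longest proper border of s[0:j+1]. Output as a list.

[0, 0, 0, 0, 0, 0, 0, 0, 0, 0, 0, 1, 2, 1, 1, 2, 3, 1, 0, 0, 0, 0, 0, 0, 1, 1, 0, 0, 0, 1, 1]

π[0] = 0
j=1 s[j]='c': π[1]=0 (border '')
j=2 s[j]='c': π[2]=0 (border '')
j=3 s[j]='c': π[3]=0 (border '')
j=4 s[j]='b': π[4]=0 (border '')
j=5 s[j]='c': π[5]=0 (border '')
j=6 s[j]='b': π[6]=0 (border '')
j=7 s[j]='b': π[7]=0 (border '')
j=8 s[j]='c': π[8]=0 (border '')
j=9 s[j]='b': π[9]=0 (border '')
j=10 s[j]='c': π[10]=0 (border '')
j=11 s[j]='a': π[11]=1 (border 'a')
j=12 s[j]='c': π[12]=2 (border 'ac')
j=13 s[j]='a': k: 2→0; π[13]=1 (border 'a')
j=14 s[j]='a': k: 1→0; π[14]=1 (border 'a')
j=15 s[j]='c': π[15]=2 (border 'ac')
j=16 s[j]='c': π[16]=3 (border 'acc')
j=17 s[j]='a': k: 3→0; π[17]=1 (border 'a')
j=18 s[j]='b': k: 1→0; π[18]=0 (border '')
j=19 s[j]='b': π[19]=0 (border '')
j=20 s[j]='c': π[20]=0 (border '')
j=21 s[j]='b': π[21]=0 (border '')
j=22 s[j]='c': π[22]=0 (border '')
j=23 s[j]='c': π[23]=0 (border '')
j=24 s[j]='a': π[24]=1 (border 'a')
j=25 s[j]='a': k: 1→0; π[25]=1 (border 'a')
j=26 s[j]='b': k: 1→0; π[26]=0 (border '')
j=27 s[j]='c': π[27]=0 (border '')
j=28 s[j]='c': π[28]=0 (border '')
j=29 s[j]='a': π[29]=1 (border 'a')
j=30 s[j]='a': k: 1→0; π[30]=1 (border 'a')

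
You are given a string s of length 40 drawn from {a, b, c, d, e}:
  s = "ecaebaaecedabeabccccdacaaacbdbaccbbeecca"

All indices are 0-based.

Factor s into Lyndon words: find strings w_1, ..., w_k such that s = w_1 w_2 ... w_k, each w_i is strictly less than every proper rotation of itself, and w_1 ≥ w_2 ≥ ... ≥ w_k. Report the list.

emit factor 1: 'e' (i=0, period=1)
emit factor 2: 'c' (i=1, period=1)
emit factor 3: 'aeb' (i=2, period=3)
emit factor 4: 'aaecedabeabccccdac' (i=5, period=18)
emit factor 5: 'aaacbdbaccbbeecc' (i=23, period=16)
emit factor 6: 'a' (i=39, period=1)

["e", "c", "aeb", "aaecedabeabccccdac", "aaacbdbaccbbeecc", "a"]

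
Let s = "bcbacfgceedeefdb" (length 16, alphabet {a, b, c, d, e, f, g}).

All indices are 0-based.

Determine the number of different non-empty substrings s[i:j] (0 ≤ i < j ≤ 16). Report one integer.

126

sorted suffixes:
  #0 SA[0]=3  'acfgceedeefdb'
  #1 SA[1]=15  'b'
  #2 SA[2]=2  'bacfgceedeefdb'
  #3 SA[3]=0  'bcbacfgceedeefdb'
  #4 SA[4]=1  'cbacfgceedeefdb'
  #5 SA[5]=7  'ceedeefdb'
  #6 SA[6]=4  'cfgceedeefdb'
  #7 SA[7]=14  'db'
  #8 SA[8]=10  'deefdb'
  #9 SA[9]=9  'edeefdb'
  #10 SA[10]=8  'eedeefdb'
  #11 SA[11]=11  'eefdb'
  #12 SA[12]=12  'efdb'
  #13 SA[13]=13  'fdb'
  #14 SA[14]=5  'fgceedeefdb'
  #15 SA[15]=6  'gceedeefdb'

SA = [3, 15, 2, 0, 1, 7, 4, 14, 10, 9, 8, 11, 12, 13, 5, 6]
rank  pair      lcp
   1  s[3:],s[15:]  0  ''
   2  s[15:],s[2:]  1  'b'
   3  s[2:],s[0:]  1  'b'
   4  s[0:],s[1:]  0  ''
   5  s[1:],s[7:]  1  'c'
   6  s[7:],s[4:]  1  'c'
   7  s[4:],s[14:]  0  ''
   8  s[14:],s[10:]  1  'd'
   9  s[10:],s[9:]  0  ''
  10  s[9:],s[8:]  1  'e'
  11  s[8:],s[11:]  2  'ee'
  12  s[11:],s[12:]  1  'e'
  13  s[12:],s[13:]  0  ''
  14  s[13:],s[5:]  1  'f'
  15  s[5:],s[6:]  0  ''

n(n+1)/2 = 16·17/2 = 136
Σ LCP = 0 + 0 + 1 + 1 + 0 + 1 + 1 + 0 + 1 + 0 + 1 + 2 + 1 + 0 + 1 + 0 = 10
distinct = 136 − 10 = 126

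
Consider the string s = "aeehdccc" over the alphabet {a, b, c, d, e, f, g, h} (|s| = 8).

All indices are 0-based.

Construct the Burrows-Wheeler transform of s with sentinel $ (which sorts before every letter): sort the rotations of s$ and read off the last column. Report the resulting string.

c$ccdhaee

rank  rotation   last
    0  $aeehdccc  c
    1  aeehdccc$  $
    2  c$aeehdcc  c
    3  cc$aeehdc  c
    4  ccc$aeehd  d
    5  dccc$aeeh  h
    6  eehdccc$a  a
    7  ehdccc$ae  e
    8  hdccc$aee  e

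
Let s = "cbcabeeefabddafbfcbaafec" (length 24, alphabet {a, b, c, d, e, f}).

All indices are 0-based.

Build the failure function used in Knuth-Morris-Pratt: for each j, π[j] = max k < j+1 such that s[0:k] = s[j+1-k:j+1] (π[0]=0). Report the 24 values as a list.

[0, 0, 1, 0, 0, 0, 0, 0, 0, 0, 0, 0, 0, 0, 0, 0, 0, 1, 2, 0, 0, 0, 0, 1]

π[0] = 0
j=1 s[j]='b': π[1]=0 (border '')
j=2 s[j]='c': π[2]=1 (border 'c')
j=3 s[j]='a': k: 1→0; π[3]=0 (border '')
j=4 s[j]='b': π[4]=0 (border '')
j=5 s[j]='e': π[5]=0 (border '')
j=6 s[j]='e': π[6]=0 (border '')
j=7 s[j]='e': π[7]=0 (border '')
j=8 s[j]='f': π[8]=0 (border '')
j=9 s[j]='a': π[9]=0 (border '')
j=10 s[j]='b': π[10]=0 (border '')
j=11 s[j]='d': π[11]=0 (border '')
j=12 s[j]='d': π[12]=0 (border '')
j=13 s[j]='a': π[13]=0 (border '')
j=14 s[j]='f': π[14]=0 (border '')
j=15 s[j]='b': π[15]=0 (border '')
j=16 s[j]='f': π[16]=0 (border '')
j=17 s[j]='c': π[17]=1 (border 'c')
j=18 s[j]='b': π[18]=2 (border 'cb')
j=19 s[j]='a': k: 2→0; π[19]=0 (border '')
j=20 s[j]='a': π[20]=0 (border '')
j=21 s[j]='f': π[21]=0 (border '')
j=22 s[j]='e': π[22]=0 (border '')
j=23 s[j]='c': π[23]=1 (border 'c')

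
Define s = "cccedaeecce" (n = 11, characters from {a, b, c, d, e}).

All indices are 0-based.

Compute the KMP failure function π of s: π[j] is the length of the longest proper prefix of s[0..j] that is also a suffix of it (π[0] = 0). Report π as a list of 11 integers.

[0, 1, 2, 0, 0, 0, 0, 0, 1, 2, 0]

π[0] = 0
j=1 s[j]='c': π[1]=1 (border 'c')
j=2 s[j]='c': π[2]=2 (border 'cc')
j=3 s[j]='e': k: 2→1→0; π[3]=0 (border '')
j=4 s[j]='d': π[4]=0 (border '')
j=5 s[j]='a': π[5]=0 (border '')
j=6 s[j]='e': π[6]=0 (border '')
j=7 s[j]='e': π[7]=0 (border '')
j=8 s[j]='c': π[8]=1 (border 'c')
j=9 s[j]='c': π[9]=2 (border 'cc')
j=10 s[j]='e': k: 2→1→0; π[10]=0 (border '')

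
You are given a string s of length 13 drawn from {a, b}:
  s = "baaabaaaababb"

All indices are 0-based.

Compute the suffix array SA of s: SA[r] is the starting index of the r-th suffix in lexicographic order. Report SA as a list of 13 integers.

rank | idx | suffix
   0 |   5 | aaaababb
   1 |   1 | aaabaaaababb
   2 |   6 | aaababb
   3 |   2 | aabaaaababb
   4 |   7 | aababb
   5 |   3 | abaaaababb
   6 |   8 | ababb
   7 |  10 | abb
   8 |  12 | b
   9 |   4 | baaaababb
  10 |   0 | baaabaaaababb
  11 |   9 | babb
  12 |  11 | bb

[5, 1, 6, 2, 7, 3, 8, 10, 12, 4, 0, 9, 11]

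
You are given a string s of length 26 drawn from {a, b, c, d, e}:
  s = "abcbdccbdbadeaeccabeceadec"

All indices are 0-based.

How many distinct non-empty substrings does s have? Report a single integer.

319

rank→(start, suffix):
  0 → (0, 'abcbdccbdbadeaeccabeceadec')
  1 → (17, 'abeceadec')
  2 → (10, 'adeaeccabeceadec')
  3 → (22, 'adec')
  4 → (13, 'aeccabeceadec')
  5 → (9, 'badeaeccabeceadec')
  6 → (1, 'bcbdccbdbadeaeccabeceadec')
  7 → (7, 'bdbadeaeccabeceadec')
  8 → (3, 'bdccbdbadeaeccabeceadec')
  9 → (18, 'beceadec')
  10 → (25, 'c')
  11 → (16, 'cabeceadec')
  12 → (6, 'cbdbadeaeccabeceadec')
  13 → (2, 'cbdccbdbadeaeccabeceadec')
  14 → (15, 'ccabeceadec')
  15 → (5, 'ccbdbadeaeccabeceadec')
  16 → (20, 'ceadec')
  17 → (8, 'dbadeaeccabeceadec')
  18 → (4, 'dccbdbadeaeccabeceadec')
  19 → (11, 'deaeccabeceadec')
  20 → (23, 'dec')
  21 → (21, 'eadec')
  22 → (12, 'eaeccabeceadec')
  23 → (24, 'ec')
  24 → (14, 'eccabeceadec')
  25 → (19, 'eceadec')

SA = [0, 17, 10, 22, 13, 9, 1, 7, 3, 18, 25, 16, 6, 2, 15, 5, 20, 8, 4, 11, 23, 21, 12, 24, 14, 19]
i: (SA[i-1],SA[i]) lcp shared
  1: (0,17) 2 'ab'
  2: (17,10) 1 'a'
  3: (10,22) 3 'ade'
  4: (22,13) 1 'a'
  5: (13,9) 0 ''
  6: (9,1) 1 'b'
  7: (1,7) 1 'b'
  8: (7,3) 2 'bd'
  9: (3,18) 1 'b'
  10: (18,25) 0 ''
  11: (25,16) 1 'c'
  12: (16,6) 1 'c'
  13: (6,2) 3 'cbd'
  14: (2,15) 1 'c'
  15: (15,5) 2 'cc'
  16: (5,20) 1 'c'
  17: (20,8) 0 ''
  18: (8,4) 1 'd'
  19: (4,11) 1 'd'
  20: (11,23) 2 'de'
  21: (23,21) 0 ''
  22: (21,12) 2 'ea'
  23: (12,24) 1 'e'
  24: (24,14) 2 'ec'
  25: (14,19) 2 'ec'

n(n+1)/2 = 26·27/2 = 351
Σ LCP = 0 + 2 + 1 + 3 + 1 + 0 + 1 + 1 + 2 + 1 + 0 + 1 + 1 + 3 + 1 + 2 + 1 + 0 + 1 + 1 + 2 + 0 + 2 + 1 + 2 + 2 = 32
distinct = 351 − 32 = 319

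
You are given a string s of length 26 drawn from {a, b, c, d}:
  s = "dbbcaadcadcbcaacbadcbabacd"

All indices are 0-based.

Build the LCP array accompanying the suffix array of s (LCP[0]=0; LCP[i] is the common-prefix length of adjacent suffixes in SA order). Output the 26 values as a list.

[0, 2, 1, 1, 2, 1, 3, 4, 0, 2, 2, 1, 1, 4, 0, 3, 2, 1, 3, 2, 1, 0, 1, 1, 2, 3]

rank→(start, suffix):
  0 → (13, 'aacbadcbabacd')
  1 → (4, 'aadcadcbcaacbadcbabacd')
  2 → (21, 'abacd')
  3 → (14, 'acbadcbabacd')
  4 → (23, 'acd')
  5 → (5, 'adcadcbcaacbadcbabacd')
  6 → (17, 'adcbabacd')
  7 → (8, 'adcbcaacbadcbabacd')
  8 → (20, 'babacd')
  9 → (22, 'bacd')
  10 → (16, 'badcbabacd')
  11 → (1, 'bbcaadcadcbcaacbadcbabacd')
  12 → (11, 'bcaacbadcbabacd')
  13 → (2, 'bcaadcadcbcaacbadcbabacd')
  14 → (12, 'caacbadcbabacd')
  15 → (3, 'caadcadcbcaacbadcbabacd')
  16 → (7, 'cadcbcaacbadcbabacd')
  17 → (19, 'cbabacd')
  18 → (15, 'cbadcbabacd')
  19 → (10, 'cbcaacbadcbabacd')
  20 → (24, 'cd')
  21 → (25, 'd')
  22 → (0, 'dbbcaadcadcbcaacbadcbabacd')
  23 → (6, 'dcadcbcaacbadcbabacd')
  24 → (18, 'dcbabacd')
  25 → (9, 'dcbcaacbadcbabacd')

SA = [13, 4, 21, 14, 23, 5, 17, 8, 20, 22, 16, 1, 11, 2, 12, 3, 7, 19, 15, 10, 24, 25, 0, 6, 18, 9]
[i] adj suffixes → lcp
  [1] 13/4 → 2 ('aa')
  [2] 4/21 → 1 ('a')
  [3] 21/14 → 1 ('a')
  [4] 14/23 → 2 ('ac')
  [5] 23/5 → 1 ('a')
  [6] 5/17 → 3 ('adc')
  [7] 17/8 → 4 ('adcb')
  [8] 8/20 → 0 ('')
  [9] 20/22 → 2 ('ba')
  [10] 22/16 → 2 ('ba')
  [11] 16/1 → 1 ('b')
  [12] 1/11 → 1 ('b')
  [13] 11/2 → 4 ('bcaa')
  [14] 2/12 → 0 ('')
  [15] 12/3 → 3 ('caa')
  [16] 3/7 → 2 ('ca')
  [17] 7/19 → 1 ('c')
  [18] 19/15 → 3 ('cba')
  [19] 15/10 → 2 ('cb')
  [20] 10/24 → 1 ('c')
  [21] 24/25 → 0 ('')
  [22] 25/0 → 1 ('d')
  [23] 0/6 → 1 ('d')
  [24] 6/18 → 2 ('dc')
  [25] 18/9 → 3 ('dcb')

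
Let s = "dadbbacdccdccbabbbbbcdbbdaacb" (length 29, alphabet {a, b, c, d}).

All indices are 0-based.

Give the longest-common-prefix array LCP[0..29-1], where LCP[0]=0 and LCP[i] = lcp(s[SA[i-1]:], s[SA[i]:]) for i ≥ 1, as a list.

[0, 1, 1, 2, 1, 0, 1, 2, 1, 2, 4, 3, 2, 2, 1, 1, 0, 2, 1, 2, 1, 2, 4, 0, 2, 1, 3, 1, 3]

sorted suffixes:
  #0 SA[0]=25  'aacb'
  #1 SA[1]=14  'abbbbbcdbbdaacb'
  #2 SA[2]=26  'acb'
  #3 SA[3]=5  'acdccdccbabbbbbcdbbdaacb'
  #4 SA[4]=1  'adbbacdccdccbabbbbbcdbbdaacb'
  #5 SA[5]=28  'b'
  #6 SA[6]=13  'babbbbbcdbbdaacb'
  #7 SA[7]=4  'bacdccdccbabbbbbcdbbdaacb'
  #8 SA[8]=3  'bbacdccdccbabbbbbcdbbdaacb'
  #9 SA[9]=15  'bbbbbcdbbdaacb'
  #10 SA[10]=16  'bbbbcdbbdaacb'
  #11 SA[11]=17  'bbbcdbbdaacb'
  #12 SA[12]=18  'bbcdbbdaacb'
  #13 SA[13]=22  'bbdaacb'
  #14 SA[14]=19  'bcdbbdaacb'
  #15 SA[15]=23  'bdaacb'
  #16 SA[16]=27  'cb'
  #17 SA[17]=12  'cbabbbbbcdbbdaacb'
  #18 SA[18]=11  'ccbabbbbbcdbbdaacb'
  #19 SA[19]=8  'ccdccbabbbbbcdbbdaacb'
  #20 SA[20]=20  'cdbbdaacb'
  #21 SA[21]=9  'cdccbabbbbbcdbbdaacb'
  #22 SA[22]=6  'cdccdccbabbbbbcdbbdaacb'
  #23 SA[23]=24  'daacb'
  #24 SA[24]=0  'dadbbacdccdccbabbbbbcdbbdaacb'
  #25 SA[25]=2  'dbbacdccdccbabbbbbcdbbdaacb'
  #26 SA[26]=21  'dbbdaacb'
  #27 SA[27]=10  'dccbabbbbbcdbbdaacb'
  #28 SA[28]=7  'dccdccbabbbbbcdbbdaacb'

SA = [25, 14, 26, 5, 1, 28, 13, 4, 3, 15, 16, 17, 18, 22, 19, 23, 27, 12, 11, 8, 20, 9, 6, 24, 0, 2, 21, 10, 7]
i: (SA[i-1],SA[i]) lcp shared
  1: (25,14) 1 'a'
  2: (14,26) 1 'a'
  3: (26,5) 2 'ac'
  4: (5,1) 1 'a'
  5: (1,28) 0 ''
  6: (28,13) 1 'b'
  7: (13,4) 2 'ba'
  8: (4,3) 1 'b'
  9: (3,15) 2 'bb'
  10: (15,16) 4 'bbbb'
  11: (16,17) 3 'bbb'
  12: (17,18) 2 'bb'
  13: (18,22) 2 'bb'
  14: (22,19) 1 'b'
  15: (19,23) 1 'b'
  16: (23,27) 0 ''
  17: (27,12) 2 'cb'
  18: (12,11) 1 'c'
  19: (11,8) 2 'cc'
  20: (8,20) 1 'c'
  21: (20,9) 2 'cd'
  22: (9,6) 4 'cdcc'
  23: (6,24) 0 ''
  24: (24,0) 2 'da'
  25: (0,2) 1 'd'
  26: (2,21) 3 'dbb'
  27: (21,10) 1 'd'
  28: (10,7) 3 'dcc'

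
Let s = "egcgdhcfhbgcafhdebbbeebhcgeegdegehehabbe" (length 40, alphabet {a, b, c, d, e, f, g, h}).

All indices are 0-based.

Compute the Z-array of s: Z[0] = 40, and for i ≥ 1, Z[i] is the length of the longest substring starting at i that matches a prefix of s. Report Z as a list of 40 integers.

Z[0]=40
i=1: i≥r, start 0; Z[1]=0
i=2: i≥r, start 0; Z[2]=0
i=3: i≥r, start 0; Z[3]=0
i=4: i≥r, start 0; Z[4]=0
i=5: i≥r, start 0; Z[5]=0
i=6: i≥r, start 0; Z[6]=0
i=7: i≥r, start 0; Z[7]=0
i=8: i≥r, start 0; Z[8]=0
i=9: i≥r, start 0; Z[9]=0
i=10: i≥r, start 0; Z[10]=0
i=11: i≥r, start 0; Z[11]=0
i=12: i≥r, start 0; Z[12]=0
i=13: i≥r, start 0; Z[13]=0
i=14: i≥r, start 0; Z[14]=0
i=15: i≥r, start 0; Z[15]=0
i=16: i≥r, start 0; Z[16]=1 scan→box=[16,17)
i=17: i≥r, start 0; Z[17]=0
i=18: i≥r, start 0; Z[18]=0
i=19: i≥r, start 0; Z[19]=0
i=20: i≥r, start 0; Z[20]=1 scan→box=[20,21)
i=21: i≥r, start 0; Z[21]=1 scan→box=[21,22)
i=22: i≥r, start 0; Z[22]=0
i=23: i≥r, start 0; Z[23]=0
i=24: i≥r, start 0; Z[24]=0
i=25: i≥r, start 0; Z[25]=0
i=26: i≥r, start 0; Z[26]=1 scan→box=[26,27)
i=27: i≥r, start 0; Z[27]=2 scan→box=[27,29)
i=28: min(r-i=1, Z[1]=0)=0; Z[28]=0
i=29: i≥r, start 0; Z[29]=0
i=30: i≥r, start 0; Z[30]=2 scan→box=[30,32)
i=31: min(r-i=1, Z[1]=0)=0; Z[31]=0
i=32: i≥r, start 0; Z[32]=1 scan→box=[32,33)
i=33: i≥r, start 0; Z[33]=0
i=34: i≥r, start 0; Z[34]=1 scan→box=[34,35)
i=35: i≥r, start 0; Z[35]=0
i=36: i≥r, start 0; Z[36]=0
i=37: i≥r, start 0; Z[37]=0
i=38: i≥r, start 0; Z[38]=0
i=39: i≥r, start 0; Z[39]=1 scan→box=[39,40)

[40, 0, 0, 0, 0, 0, 0, 0, 0, 0, 0, 0, 0, 0, 0, 0, 1, 0, 0, 0, 1, 1, 0, 0, 0, 0, 1, 2, 0, 0, 2, 0, 1, 0, 1, 0, 0, 0, 0, 1]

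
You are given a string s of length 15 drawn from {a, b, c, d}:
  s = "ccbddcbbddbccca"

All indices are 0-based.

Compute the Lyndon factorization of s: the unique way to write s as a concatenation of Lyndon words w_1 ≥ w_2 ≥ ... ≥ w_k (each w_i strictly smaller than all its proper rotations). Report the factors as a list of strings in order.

emit factor 1: 'c' (i=0, period=1)
emit factor 2: 'c' (i=1, period=1)
emit factor 3: 'bddc' (i=2, period=4)
emit factor 4: 'bbddbccc' (i=6, period=8)
emit factor 5: 'a' (i=14, period=1)

["c", "c", "bddc", "bbddbccc", "a"]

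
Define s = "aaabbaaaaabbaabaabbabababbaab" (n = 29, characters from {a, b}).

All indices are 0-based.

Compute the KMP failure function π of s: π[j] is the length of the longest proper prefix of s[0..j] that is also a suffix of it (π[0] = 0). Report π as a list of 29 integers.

[0, 1, 2, 0, 0, 1, 2, 3, 3, 3, 4, 5, 6, 7, 0, 1, 2, 0, 0, 1, 0, 1, 0, 1, 0, 0, 1, 2, 0]

π[0] = 0
j=1 s[j]='a': π[1]=1 (border 'a')
j=2 s[j]='a': π[2]=2 (border 'aa')
j=3 s[j]='b': k: 2→1→0; π[3]=0 (border '')
j=4 s[j]='b': π[4]=0 (border '')
j=5 s[j]='a': π[5]=1 (border 'a')
j=6 s[j]='a': π[6]=2 (border 'aa')
j=7 s[j]='a': π[7]=3 (border 'aaa')
j=8 s[j]='a': k: 3→2; π[8]=3 (border 'aaa')
j=9 s[j]='a': k: 3→2; π[9]=3 (border 'aaa')
j=10 s[j]='b': π[10]=4 (border 'aaab')
j=11 s[j]='b': π[11]=5 (border 'aaabb')
j=12 s[j]='a': π[12]=6 (border 'aaabba')
j=13 s[j]='a': π[13]=7 (border 'aaabbaa')
j=14 s[j]='b': k: 7→2→1→0; π[14]=0 (border '')
j=15 s[j]='a': π[15]=1 (border 'a')
j=16 s[j]='a': π[16]=2 (border 'aa')
j=17 s[j]='b': k: 2→1→0; π[17]=0 (border '')
j=18 s[j]='b': π[18]=0 (border '')
j=19 s[j]='a': π[19]=1 (border 'a')
j=20 s[j]='b': k: 1→0; π[20]=0 (border '')
j=21 s[j]='a': π[21]=1 (border 'a')
j=22 s[j]='b': k: 1→0; π[22]=0 (border '')
j=23 s[j]='a': π[23]=1 (border 'a')
j=24 s[j]='b': k: 1→0; π[24]=0 (border '')
j=25 s[j]='b': π[25]=0 (border '')
j=26 s[j]='a': π[26]=1 (border 'a')
j=27 s[j]='a': π[27]=2 (border 'aa')
j=28 s[j]='b': k: 2→1→0; π[28]=0 (border '')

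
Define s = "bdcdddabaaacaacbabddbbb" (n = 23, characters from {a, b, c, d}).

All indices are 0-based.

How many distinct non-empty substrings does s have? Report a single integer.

sorted suffixes:
  #0 SA[0]=8  'aaacaacbabddbbb'
  #1 SA[1]=9  'aacaacbabddbbb'
  #2 SA[2]=12  'aacbabddbbb'
  #3 SA[3]=6  'abaaacaacbabddbbb'
  #4 SA[4]=16  'abddbbb'
  #5 SA[5]=10  'acaacbabddbbb'
  #6 SA[6]=13  'acbabddbbb'
  #7 SA[7]=22  'b'
  #8 SA[8]=7  'baaacaacbabddbbb'
  #9 SA[9]=15  'babddbbb'
  #10 SA[10]=21  'bb'
  #11 SA[11]=20  'bbb'
  #12 SA[12]=0  'bdcdddabaaacaacbabddbbb'
  #13 SA[13]=17  'bddbbb'
  #14 SA[14]=11  'caacbabddbbb'
  #15 SA[15]=14  'cbabddbbb'
  #16 SA[16]=2  'cdddabaaacaacbabddbbb'
  #17 SA[17]=5  'dabaaacaacbabddbbb'
  #18 SA[18]=19  'dbbb'
  #19 SA[19]=1  'dcdddabaaacaacbabddbbb'
  #20 SA[20]=4  'ddabaaacaacbabddbbb'
  #21 SA[21]=18  'ddbbb'
  #22 SA[22]=3  'dddabaaacaacbabddbbb'

SA = [8, 9, 12, 6, 16, 10, 13, 22, 7, 15, 21, 20, 0, 17, 11, 14, 2, 5, 19, 1, 4, 18, 3]
i: (SA[i-1],SA[i]) lcp shared
  1: (8,9) 2 'aa'
  2: (9,12) 3 'aac'
  3: (12,6) 1 'a'
  4: (6,16) 2 'ab'
  5: (16,10) 1 'a'
  6: (10,13) 2 'ac'
  7: (13,22) 0 ''
  8: (22,7) 1 'b'
  9: (7,15) 2 'ba'
  10: (15,21) 1 'b'
  11: (21,20) 2 'bb'
  12: (20,0) 1 'b'
  13: (0,17) 2 'bd'
  14: (17,11) 0 ''
  15: (11,14) 1 'c'
  16: (14,2) 1 'c'
  17: (2,5) 0 ''
  18: (5,19) 1 'd'
  19: (19,1) 1 'd'
  20: (1,4) 1 'd'
  21: (4,18) 2 'dd'
  22: (18,3) 2 'dd'

n(n+1)/2 = 23·24/2 = 276
Σ LCP = 0 + 2 + 3 + 1 + 2 + 1 + 2 + 0 + 1 + 2 + 1 + 2 + 1 + 2 + 0 + 1 + 1 + 0 + 1 + 1 + 1 + 2 + 2 = 29
distinct = 276 − 29 = 247

247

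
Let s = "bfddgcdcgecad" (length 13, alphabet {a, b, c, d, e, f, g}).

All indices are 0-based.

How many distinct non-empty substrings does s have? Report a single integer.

rank | idx | suffix
   0 |  11 | ad
   1 |   0 | bfddgcdcgecad
   2 |  10 | cad
   3 |   5 | cdcgecad
   4 |   7 | cgecad
   5 |  12 | d
   6 |   6 | dcgecad
   7 |   2 | ddgcdcgecad
   8 |   3 | dgcdcgecad
   9 |   9 | ecad
  10 |   1 | fddgcdcgecad
  11 |   4 | gcdcgecad
  12 |   8 | gecad

SA = [11, 0, 10, 5, 7, 12, 6, 2, 3, 9, 1, 4, 8]
[i] adj suffixes → lcp
  [1] 11/0 → 0 ('')
  [2] 0/10 → 0 ('')
  [3] 10/5 → 1 ('c')
  [4] 5/7 → 1 ('c')
  [5] 7/12 → 0 ('')
  [6] 12/6 → 1 ('d')
  [7] 6/2 → 1 ('d')
  [8] 2/3 → 1 ('d')
  [9] 3/9 → 0 ('')
  [10] 9/1 → 0 ('')
  [11] 1/4 → 0 ('')
  [12] 4/8 → 1 ('g')

n(n+1)/2 = 13·14/2 = 91
Σ LCP = 0 + 0 + 0 + 1 + 1 + 0 + 1 + 1 + 1 + 0 + 0 + 0 + 1 = 6
distinct = 91 − 6 = 85

85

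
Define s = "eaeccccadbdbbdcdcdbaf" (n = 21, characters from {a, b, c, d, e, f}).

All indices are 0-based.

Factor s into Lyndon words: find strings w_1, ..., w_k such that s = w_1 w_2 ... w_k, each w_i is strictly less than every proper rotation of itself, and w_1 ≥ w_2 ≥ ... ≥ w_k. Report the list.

["e", "aecccc", "adbdbbdcdcdbaf"]

emit factor 1: 'e' (i=0, period=1)
emit factor 2: 'aecccc' (i=1, period=6)
emit factor 3: 'adbdbbdcdcdbaf' (i=7, period=14)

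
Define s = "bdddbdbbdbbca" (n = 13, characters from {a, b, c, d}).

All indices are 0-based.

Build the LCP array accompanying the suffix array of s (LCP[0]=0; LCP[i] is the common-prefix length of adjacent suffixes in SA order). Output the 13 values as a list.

rank→(start, suffix):
  0 → (12, 'a')
  1 → (9, 'bbca')
  2 → (6, 'bbdbbca')
  3 → (10, 'bca')
  4 → (7, 'bdbbca')
  5 → (4, 'bdbbdbbca')
  6 → (0, 'bdddbdbbdbbca')
  7 → (11, 'ca')
  8 → (8, 'dbbca')
  9 → (5, 'dbbdbbca')
  10 → (3, 'dbdbbdbbca')
  11 → (2, 'ddbdbbdbbca')
  12 → (1, 'dddbdbbdbbca')

SA = [12, 9, 6, 10, 7, 4, 0, 11, 8, 5, 3, 2, 1]
rank  pair      lcp
   1  s[12:],s[9:]  0  ''
   2  s[9:],s[6:]  2  'bb'
   3  s[6:],s[10:]  1  'b'
   4  s[10:],s[7:]  1  'b'
   5  s[7:],s[4:]  4  'bdbb'
   6  s[4:],s[0:]  2  'bd'
   7  s[0:],s[11:]  0  ''
   8  s[11:],s[8:]  0  ''
   9  s[8:],s[5:]  3  'dbb'
  10  s[5:],s[3:]  2  'db'
  11  s[3:],s[2:]  1  'd'
  12  s[2:],s[1:]  2  'dd'

[0, 0, 2, 1, 1, 4, 2, 0, 0, 3, 2, 1, 2]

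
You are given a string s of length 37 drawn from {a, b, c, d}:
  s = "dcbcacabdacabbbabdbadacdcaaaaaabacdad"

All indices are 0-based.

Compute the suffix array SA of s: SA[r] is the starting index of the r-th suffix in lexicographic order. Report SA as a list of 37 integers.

rank | idx | suffix
   0 |  25 | aaaaaabacdad
   1 |  26 | aaaaabacdad
   2 |  27 | aaaabacdad
   3 |  28 | aaabacdad
   4 |  29 | aabacdad
   5 |  30 | abacdad
   6 |  11 | abbbabdbadacdcaaaaaabacdad
   7 |   6 | abdacabbbabdbadacdcaaaaaabacdad
   8 |  15 | abdbadacdcaaaaaabacdad
   9 |   9 | acabbbabdbadacdcaaaaaabacdad
  10 |   4 | acabdacabbbabdbadacdcaaaaaabacdad
  11 |  32 | acdad
  12 |  21 | acdcaaaaaabacdad
  13 |  35 | ad
  14 |  19 | adacdcaaaaaabacdad
  15 |  14 | babdbadacdcaaaaaabacdad
  16 |  31 | bacdad
  17 |  18 | badacdcaaaaaabacdad
  18 |  13 | bbabdbadacdcaaaaaabacdad
  19 |  12 | bbbabdbadacdcaaaaaabacdad
  20 |   2 | bcacabdacabbbabdbadacdcaaaaaabacdad
  21 |   7 | bdacabbbabdbadacdcaaaaaabacdad
  22 |  16 | bdbadacdcaaaaaabacdad
  23 |  24 | caaaaaabacdad
  24 |  10 | cabbbabdbadacdcaaaaaabacdad
  25 |   5 | cabdacabbbabdbadacdcaaaaaabacdad
  26 |   3 | cacabdacabbbabdbadacdcaaaaaabacdad
  27 |   1 | cbcacabdacabbbabdbadacdcaaaaaabacdad
  28 |  33 | cdad
  29 |  22 | cdcaaaaaabacdad
  30 |  36 | d
  31 |   8 | dacabbbabdbadacdcaaaaaabacdad
  32 |  20 | dacdcaaaaaabacdad
  33 |  34 | dad
  34 |  17 | dbadacdcaaaaaabacdad
  35 |  23 | dcaaaaaabacdad
  36 |   0 | dcbcacabdacabbbabdbadacdcaaaaaabacdad

[25, 26, 27, 28, 29, 30, 11, 6, 15, 9, 4, 32, 21, 35, 19, 14, 31, 18, 13, 12, 2, 7, 16, 24, 10, 5, 3, 1, 33, 22, 36, 8, 20, 34, 17, 23, 0]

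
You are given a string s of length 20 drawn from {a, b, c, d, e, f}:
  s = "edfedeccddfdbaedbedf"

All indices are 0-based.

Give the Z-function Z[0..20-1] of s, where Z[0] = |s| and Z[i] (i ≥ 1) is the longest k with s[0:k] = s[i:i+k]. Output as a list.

[20, 0, 0, 2, 0, 1, 0, 0, 0, 0, 0, 0, 0, 0, 2, 0, 0, 3, 0, 0]

Z[0]=20
i=1: outside box; Z[1]=0
i=2: outside box; Z[2]=0
i=3: outside box; Z[3]=2 extend→box=[3,5)
i=4: min(r-i=1, Z[1]=0)=0; Z[4]=0
i=5: outside box; Z[5]=1 extend→box=[5,6)
i=6: outside box; Z[6]=0
i=7: outside box; Z[7]=0
i=8: outside box; Z[8]=0
i=9: outside box; Z[9]=0
i=10: outside box; Z[10]=0
i=11: outside box; Z[11]=0
i=12: outside box; Z[12]=0
i=13: outside box; Z[13]=0
i=14: outside box; Z[14]=2 extend→box=[14,16)
i=15: min(r-i=1, Z[1]=0)=0; Z[15]=0
i=16: outside box; Z[16]=0
i=17: outside box; Z[17]=3 extend→box=[17,20)
i=18: min(r-i=2, Z[1]=0)=0; Z[18]=0
i=19: min(r-i=1, Z[2]=0)=0; Z[19]=0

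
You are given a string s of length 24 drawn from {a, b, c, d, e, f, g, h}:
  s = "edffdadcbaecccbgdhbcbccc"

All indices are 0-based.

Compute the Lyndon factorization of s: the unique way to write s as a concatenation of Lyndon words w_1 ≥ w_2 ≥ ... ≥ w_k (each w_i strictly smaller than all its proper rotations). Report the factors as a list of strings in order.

emit factor 1: 'e' (i=0, period=1)
emit factor 2: 'dff' (i=1, period=3)
emit factor 3: 'd' (i=4, period=1)
emit factor 4: 'adcbaecccbgdhbcbccc' (i=5, period=19)

["e", "dff", "d", "adcbaecccbgdhbcbccc"]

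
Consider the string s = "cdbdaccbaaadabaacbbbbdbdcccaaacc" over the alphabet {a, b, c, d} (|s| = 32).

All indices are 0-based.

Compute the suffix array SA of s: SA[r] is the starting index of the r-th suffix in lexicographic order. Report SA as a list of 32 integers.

sorted suffixes:
  #0 SA[0]=27  'aaacc'
  #1 SA[1]=8  'aaadabaacbbbbdbdcccaaacc'
  #2 SA[2]=14  'aacbbbbdbdcccaaacc'
  #3 SA[3]=28  'aacc'
  #4 SA[4]=9  'aadabaacbbbbdbdcccaaacc'
  #5 SA[5]=12  'abaacbbbbdbdcccaaacc'
  #6 SA[6]=15  'acbbbbdbdcccaaacc'
  #7 SA[7]=29  'acc'
  #8 SA[8]=4  'accbaaadabaacbbbbdbdcccaaacc'
  #9 SA[9]=10  'adabaacbbbbdbdcccaaacc'
  #10 SA[10]=7  'baaadabaacbbbbdbdcccaaacc'
  #11 SA[11]=13  'baacbbbbdbdcccaaacc'
  #12 SA[12]=17  'bbbbdbdcccaaacc'
  #13 SA[13]=18  'bbbdbdcccaaacc'
  #14 SA[14]=19  'bbdbdcccaaacc'
  #15 SA[15]=2  'bdaccbaaadabaacbbbbdbdcccaaacc'
  #16 SA[16]=20  'bdbdcccaaacc'
  #17 SA[17]=22  'bdcccaaacc'
  #18 SA[18]=31  'c'
  #19 SA[19]=26  'caaacc'
  #20 SA[20]=6  'cbaaadabaacbbbbdbdcccaaacc'
  #21 SA[21]=16  'cbbbbdbdcccaaacc'
  #22 SA[22]=30  'cc'
  #23 SA[23]=25  'ccaaacc'
  #24 SA[24]=5  'ccbaaadabaacbbbbdbdcccaaacc'
  #25 SA[25]=24  'cccaaacc'
  #26 SA[26]=0  'cdbdaccbaaadabaacbbbbdbdcccaaacc'
  #27 SA[27]=11  'dabaacbbbbdbdcccaaacc'
  #28 SA[28]=3  'daccbaaadabaacbbbbdbdcccaaacc'
  #29 SA[29]=1  'dbdaccbaaadabaacbbbbdbdcccaaacc'
  #30 SA[30]=21  'dbdcccaaacc'
  #31 SA[31]=23  'dcccaaacc'

[27, 8, 14, 28, 9, 12, 15, 29, 4, 10, 7, 13, 17, 18, 19, 2, 20, 22, 31, 26, 6, 16, 30, 25, 5, 24, 0, 11, 3, 1, 21, 23]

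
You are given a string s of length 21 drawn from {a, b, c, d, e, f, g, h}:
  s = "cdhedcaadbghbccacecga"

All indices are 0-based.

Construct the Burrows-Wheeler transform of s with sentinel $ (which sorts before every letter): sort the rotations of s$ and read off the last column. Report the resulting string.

agccahddcb$aeaecchcbgd

rank  rotation                last
    0  $cdhedcaadbghbccacecga  a
    1  a$cdhedcaadbghbccacecg  g
    2  aadbghbccacecga$cdhedc  c
    3  acecga$cdhedcaadbghbcc  c
    4  adbghbccacecga$cdhedca  a
    5  bccacecga$cdhedcaadbgh  h
    6  bghbccacecga$cdhedcaad  d
    7  caadbghbccacecga$cdhed  d
    8  cacecga$cdhedcaadbghbc  c
    9  ccacecga$cdhedcaadbghb  b
   10  cdhedcaadbghbccacecga$  $
   11  cecga$cdhedcaadbghbcca  a
   12  cga$cdhedcaadbghbccace  e
   13  dbghbccacecga$cdhedcaa  a
   14  dcaadbghbccacecga$cdhe  e
   15  dhedcaadbghbccacecga$c  c
   16  ecga$cdhedcaadbghbccac  c
   17  edcaadbghbccacecga$cdh  h
   18  ga$cdhedcaadbghbccacec  c
   19  ghbccacecga$cdhedcaadb  b
   20  hbccacecga$cdhedcaadbg  g
   21  hedcaadbghbccacecga$cd  d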